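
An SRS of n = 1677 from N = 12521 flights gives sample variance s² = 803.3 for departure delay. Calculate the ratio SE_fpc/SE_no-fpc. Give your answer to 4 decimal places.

0.9306

f = n/N = 1677/12521 = 0.13393499.
SE_no-fpc = √(s²/n) = 0.69210558; SE_fpc = √((1−f)s²/n) = 0.64409155.
Ratio = √(1−f) = 0.93062614.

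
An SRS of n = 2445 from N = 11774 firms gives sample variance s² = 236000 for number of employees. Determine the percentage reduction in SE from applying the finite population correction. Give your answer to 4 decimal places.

f = n/N = 2445/11774 = 0.20766095.
SE_no-fpc = √(s²/n) = 9.8246383; SE_fpc = √((1−f)s²/n) = 8.7452474.
Ratio = √(1−f) = 0.89013429. Reduction = 100·(1 − 0.89013429) = 10.9866%.

10.9866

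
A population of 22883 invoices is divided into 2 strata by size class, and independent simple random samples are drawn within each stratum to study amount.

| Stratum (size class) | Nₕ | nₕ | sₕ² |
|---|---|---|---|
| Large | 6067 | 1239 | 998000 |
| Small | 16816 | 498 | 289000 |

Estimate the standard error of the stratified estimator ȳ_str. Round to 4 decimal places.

Var(ȳ_str) = Σₕ Wₕ²(1 − fₕ)sₕ²/nₕ with Wₕ = Nₕ/N, N = 22883.
Large: Wₕ = 0.26513132; term = 0.26513132²·(1 − 0.20421955)·998000/1239 = 45.058276.
Small: Wₕ = 0.73486868; term = 0.73486868²·(1 − 0.02961465)·289000/498 = 304.11105.
Sum = 349.16933.
SE = √(349.16933) = 18.6861.

18.6861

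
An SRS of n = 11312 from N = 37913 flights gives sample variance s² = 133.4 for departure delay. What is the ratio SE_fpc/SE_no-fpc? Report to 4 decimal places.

0.8376

f = n/N = 11312/37913 = 0.29836731.
SE_no-fpc = √(s²/n) = 0.1085946; SE_fpc = √((1−f)s²/n) = 0.090962654.
Ratio = √(1−f) = 0.83763517.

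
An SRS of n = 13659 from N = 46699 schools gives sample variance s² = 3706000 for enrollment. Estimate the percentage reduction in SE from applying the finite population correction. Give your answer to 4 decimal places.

15.8864

f = n/N = 13659/46699 = 0.29249020.
SE_no-fpc = √(s²/n) = 16.471883; SE_fpc = √((1−f)s²/n) = 13.855094.
Ratio = √(1−f) = 0.84113602. Reduction = 100·(1 − 0.84113602) = 15.8864%.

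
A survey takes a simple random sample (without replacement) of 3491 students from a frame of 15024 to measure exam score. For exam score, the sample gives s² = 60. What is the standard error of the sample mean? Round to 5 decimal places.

Under SRS without replacement, Var(ȳ) = (1 − f)·s²/n with f = n/N = 3491/15024 = 0.23236155.
Var(ȳ) = (1 − 0.23236155)·60/3491 = 0.76763845·0.017187052 = 0.013193442.
SE(ȳ) = √(0.013193442) = 0.11486.

0.11486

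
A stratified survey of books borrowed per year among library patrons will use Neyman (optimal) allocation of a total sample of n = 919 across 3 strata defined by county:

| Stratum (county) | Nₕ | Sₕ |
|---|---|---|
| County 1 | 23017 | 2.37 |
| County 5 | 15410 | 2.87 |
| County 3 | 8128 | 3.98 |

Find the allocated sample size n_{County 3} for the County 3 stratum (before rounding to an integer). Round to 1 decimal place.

226.7

Neyman allocation: nₕ = n·NₕSₕ / Σⱼ NⱼSⱼ.
Σ NⱼSⱼ = 23017·2.37 + 15410·2.87 + 8128·3.98 = 131126.43.
n_{County 3} = 919·8128·3.98 / 131126.43 = 226.7.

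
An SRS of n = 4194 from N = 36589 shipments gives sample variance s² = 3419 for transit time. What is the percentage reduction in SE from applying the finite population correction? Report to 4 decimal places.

5.9056

f = n/N = 4194/36589 = 0.11462461.
SE_no-fpc = √(s²/n) = 0.90289103; SE_fpc = √((1−f)s²/n) = 0.84956979.
Ratio = √(1−f) = 0.94094388. Reduction = 100·(1 − 0.94094388) = 5.9056%.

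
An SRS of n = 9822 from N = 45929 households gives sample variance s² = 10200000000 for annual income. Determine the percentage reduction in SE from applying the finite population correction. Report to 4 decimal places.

11.3350

f = n/N = 9822/45929 = 0.21385181.
SE_no-fpc = √(s²/n) = 1019.0609; SE_fpc = √((1−f)s²/n) = 903.55029.
Ratio = √(1−f) = 0.88664998. Reduction = 100·(1 − 0.88664998) = 11.3350%.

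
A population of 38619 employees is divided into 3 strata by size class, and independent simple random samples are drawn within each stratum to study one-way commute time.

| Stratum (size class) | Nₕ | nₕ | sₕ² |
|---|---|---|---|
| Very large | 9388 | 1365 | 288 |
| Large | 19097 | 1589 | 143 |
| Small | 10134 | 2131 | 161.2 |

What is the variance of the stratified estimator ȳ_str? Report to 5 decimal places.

0.03494

Var(ȳ_str) = Σₕ Wₕ²(1 − fₕ)sₕ²/nₕ with Wₕ = Nₕ/N, N = 38619.
Very large: Wₕ = 0.24309278; term = 0.24309278²·(1 − 0.14539838)·288/1365 = 0.010655349.
Large: Wₕ = 0.49449753; term = 0.49449753²·(1 − 0.08320679)·143/1589 = 0.020174918.
Small: Wₕ = 0.26240969; term = 0.26240969²·(1 − 0.21028222)·161.2/2131 = 0.0041135166.
Sum = 0.034943784.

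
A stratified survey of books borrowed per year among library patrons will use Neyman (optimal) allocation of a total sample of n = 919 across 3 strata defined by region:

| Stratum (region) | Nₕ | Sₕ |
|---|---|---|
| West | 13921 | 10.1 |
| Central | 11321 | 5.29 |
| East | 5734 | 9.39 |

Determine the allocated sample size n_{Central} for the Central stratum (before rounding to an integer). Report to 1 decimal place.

Neyman allocation: nₕ = n·NₕSₕ / Σⱼ NⱼSⱼ.
Σ NⱼSⱼ = 13921·10.1 + 11321·5.29 + 5734·9.39 = 254332.45.
n_{Central} = 919·11321·5.29 / 254332.45 = 216.4.

216.4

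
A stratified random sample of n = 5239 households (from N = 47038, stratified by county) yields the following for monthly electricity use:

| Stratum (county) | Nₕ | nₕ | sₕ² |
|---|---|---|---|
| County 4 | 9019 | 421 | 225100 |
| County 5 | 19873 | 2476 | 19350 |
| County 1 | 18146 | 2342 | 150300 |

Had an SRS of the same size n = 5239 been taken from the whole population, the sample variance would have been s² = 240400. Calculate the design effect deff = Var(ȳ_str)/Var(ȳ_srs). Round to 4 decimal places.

Var(ȳ_str) = Σ Wₕ²(1−fₕ)sₕ²/nₕ with Wₕ = Nₕ/47038:
  County 4: (9019/47038)²·(1−421/9019)·225100/421 = 18.739221
  County 5: (19873/47038)²·(1−2476/19873)·19350/2476 = 1.221154
  County 1: (18146/47038)²·(1−2342/18146)·150300/2342 = 8.3180652
  → Var(ȳ_str) = 28.27844.
Var(ȳ_srs) = (1 − 5239/47038)·240400/5239 = 40.775858.
deff = 28.27844 / 40.775858 = 0.6935.

0.6935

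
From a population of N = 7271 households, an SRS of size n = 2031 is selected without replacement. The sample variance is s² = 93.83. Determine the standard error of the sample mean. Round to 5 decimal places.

Under SRS without replacement, Var(ȳ) = (1 − f)·s²/n with f = n/N = 2031/7271 = 0.27932884.
Var(ȳ) = (1 − 0.27932884)·93.83/2031 = 0.72067116·0.046198917 = 0.033294227.
SE(ȳ) = √(0.033294227) = 0.18247.

0.18247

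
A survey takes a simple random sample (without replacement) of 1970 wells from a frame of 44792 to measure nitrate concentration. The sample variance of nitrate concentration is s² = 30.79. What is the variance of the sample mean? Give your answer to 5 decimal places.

0.01494

Under SRS without replacement, Var(ȳ) = (1 − f)·s²/n with f = n/N = 1970/44792 = 0.04398107.
Var(ȳ) = (1 − 0.04398107)·30.79/1970 = 0.95601893·0.015629442 = 0.014942042.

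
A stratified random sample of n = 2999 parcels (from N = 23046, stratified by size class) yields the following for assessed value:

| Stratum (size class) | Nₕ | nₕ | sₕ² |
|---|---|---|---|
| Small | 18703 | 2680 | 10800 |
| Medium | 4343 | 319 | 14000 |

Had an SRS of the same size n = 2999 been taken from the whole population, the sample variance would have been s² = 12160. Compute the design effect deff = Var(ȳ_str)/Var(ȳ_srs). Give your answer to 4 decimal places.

Var(ȳ_str) = Σ Wₕ²(1−fₕ)sₕ²/nₕ with Wₕ = Nₕ/23046:
  Small: (18703/23046)²·(1−2680/18703)·10800/2680 = 2.2738036
  Medium: (4343/23046)²·(1−319/4343)·14000/319 = 1.4440893
  → Var(ȳ_str) = 3.7178929.
Var(ȳ_srs) = (1 − 2999/23046)·12160/2999 = 3.5270445.
deff = 3.7178929 / 3.5270445 = 1.0541.

1.0541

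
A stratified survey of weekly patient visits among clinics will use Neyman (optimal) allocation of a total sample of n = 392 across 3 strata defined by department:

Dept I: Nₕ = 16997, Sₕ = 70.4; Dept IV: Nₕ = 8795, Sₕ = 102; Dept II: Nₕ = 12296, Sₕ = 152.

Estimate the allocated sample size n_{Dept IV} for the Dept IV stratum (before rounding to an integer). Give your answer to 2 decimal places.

88.74

Neyman allocation: nₕ = n·NₕSₕ / Σⱼ NⱼSⱼ.
Σ NⱼSⱼ = 16997·70.4 + 8795·102 + 12296·152 = 3.9626708 × 10^6.
n_{Dept IV} = 392·8795·102 / (3.9626708 × 10^6) = 88.74.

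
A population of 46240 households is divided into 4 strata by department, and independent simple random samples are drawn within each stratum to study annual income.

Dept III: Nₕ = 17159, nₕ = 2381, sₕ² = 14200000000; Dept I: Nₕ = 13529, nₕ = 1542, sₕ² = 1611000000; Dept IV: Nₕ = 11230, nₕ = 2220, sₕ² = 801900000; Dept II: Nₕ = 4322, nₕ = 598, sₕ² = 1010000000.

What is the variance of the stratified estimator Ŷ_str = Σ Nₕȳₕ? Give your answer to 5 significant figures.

1.7455 × 10^15

Var(Ŷ_str) = Σₕ Nₕ²(1 − fₕ)sₕ²/nₕ.
Dept III: 17159²·(1 − 2381/17159)·14200000000/2381 = 1.5122952 × 10^15.
Dept I: 13529²·(1 − 1542/13529)·1611000000/1542 = 1.6942885 × 10^14.
Dept IV: 11230²·(1 − 2220/11230)·801900000/2220 = 3.6548688 × 10^13.
Dept II: 4322²·(1 − 598/4322)·1010000000/598 = 2.7184079 × 10^13.
Sum = 1.7454568 × 10^15.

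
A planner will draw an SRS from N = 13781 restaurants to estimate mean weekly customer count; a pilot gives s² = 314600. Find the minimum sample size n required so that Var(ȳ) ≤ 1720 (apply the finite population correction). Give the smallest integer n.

Without fpc, n₀ = s²/D = 314600/1720 = 182.9070.
With fpc, (1 − n/N)·s²/n ≤ D requires n ≥ n₀/(1 + n₀/N) = 182.9070/(1 + 182.9070/13781) = 180.5112.
Rounding up, n = 181.

181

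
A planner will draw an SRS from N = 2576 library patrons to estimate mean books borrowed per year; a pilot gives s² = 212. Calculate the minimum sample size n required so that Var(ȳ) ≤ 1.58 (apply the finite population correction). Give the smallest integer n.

Without fpc, n₀ = s²/D = 212/1.58 = 134.1772.
With fpc, (1 − n/N)·s²/n ≤ D requires n ≥ n₀/(1 + n₀/N) = 134.1772/(1 + 134.1772/2576) = 127.5343.
Rounding up, n = 128.

128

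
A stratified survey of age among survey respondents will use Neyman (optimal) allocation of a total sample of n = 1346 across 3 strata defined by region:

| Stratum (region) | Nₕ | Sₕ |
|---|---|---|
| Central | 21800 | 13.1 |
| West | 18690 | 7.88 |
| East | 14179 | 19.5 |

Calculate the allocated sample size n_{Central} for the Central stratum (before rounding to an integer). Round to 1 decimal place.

541.9

Neyman allocation: nₕ = n·NₕSₕ / Σⱼ NⱼSⱼ.
Σ NⱼSⱼ = 21800·13.1 + 18690·7.88 + 14179·19.5 = 709347.7.
n_{Central} = 1346·21800·13.1 / 709347.7 = 541.9.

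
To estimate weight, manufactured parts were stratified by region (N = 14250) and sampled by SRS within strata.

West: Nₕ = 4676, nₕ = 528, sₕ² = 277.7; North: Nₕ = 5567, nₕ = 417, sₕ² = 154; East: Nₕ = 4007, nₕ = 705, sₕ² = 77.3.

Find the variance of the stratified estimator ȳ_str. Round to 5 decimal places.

0.10952

Var(ȳ_str) = Σₕ Wₕ²(1 − fₕ)sₕ²/nₕ with Wₕ = Nₕ/N, N = 14250.
West: Wₕ = 0.32814035; term = 0.32814035²·(1 − 0.11291702)·277.7/528 = 0.050237206.
North: Wₕ = 0.39066667; term = 0.39066667²·(1 − 0.07490569)·154/417 = 0.052141484.
East: Wₕ = 0.28119298; term = 0.28119298²·(1 − 0.17594210)·77.3/705 = 0.0071442568.
Sum = 0.10952295.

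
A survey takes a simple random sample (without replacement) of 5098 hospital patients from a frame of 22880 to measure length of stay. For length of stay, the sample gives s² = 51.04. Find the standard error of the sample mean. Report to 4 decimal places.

Under SRS without replacement, Var(ȳ) = (1 − f)·s²/n with f = n/N = 5098/22880 = 0.22281469.
Var(ȳ) = (1 − 0.22281469)·51.04/5098 = 0.77718531·0.010011769 = 0.0077810001.
SE(ȳ) = √(0.0077810001) = 0.0882.

0.0882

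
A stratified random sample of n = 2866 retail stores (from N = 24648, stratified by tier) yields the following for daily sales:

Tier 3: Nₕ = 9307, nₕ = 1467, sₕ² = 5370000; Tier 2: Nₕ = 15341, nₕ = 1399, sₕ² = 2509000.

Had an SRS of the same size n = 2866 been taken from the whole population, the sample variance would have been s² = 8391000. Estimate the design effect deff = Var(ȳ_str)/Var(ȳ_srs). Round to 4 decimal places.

0.4140

Var(ȳ_str) = Σ Wₕ²(1−fₕ)sₕ²/nₕ with Wₕ = Nₕ/24648:
  Tier 3: (9307/24648)²·(1−1467/9307)·5370000/1467 = 439.64949
  Tier 2: (15341/24648)²·(1−1399/15341)·2509000/1399 = 631.39091
  → Var(ȳ_str) = 1071.0404.
Var(ȳ_srs) = (1 − 2866/24648)·8391000/2866 = 2587.3406.
deff = 1071.0404 / 2587.3406 = 0.4140.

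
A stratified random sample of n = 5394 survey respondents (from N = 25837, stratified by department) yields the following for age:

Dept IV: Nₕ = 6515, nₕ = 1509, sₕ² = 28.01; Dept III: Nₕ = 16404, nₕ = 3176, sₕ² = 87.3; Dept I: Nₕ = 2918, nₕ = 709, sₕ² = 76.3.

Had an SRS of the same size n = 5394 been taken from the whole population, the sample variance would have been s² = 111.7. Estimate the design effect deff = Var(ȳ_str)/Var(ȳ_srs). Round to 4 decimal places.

Var(ȳ_str) = Σ Wₕ²(1−fₕ)sₕ²/nₕ with Wₕ = Nₕ/25837:
  Dept IV: (6515/25837)²·(1−1509/6515)·28.01/1509 = 9.0686985 × 10^-4
  Dept III: (16404/25837)²·(1−3176/16404)·87.3/3176 = 0.0089349788
  Dept I: (2918/25837)²·(1−709/2918)·76.3/709 = 0.0010391426
  → Var(ȳ_str) = 0.010880991.
Var(ȳ_srs) = (1 − 5394/25837)·111.7/5394 = 0.016384937.
deff = 0.010880991 / 0.016384937 = 0.6641.

0.6641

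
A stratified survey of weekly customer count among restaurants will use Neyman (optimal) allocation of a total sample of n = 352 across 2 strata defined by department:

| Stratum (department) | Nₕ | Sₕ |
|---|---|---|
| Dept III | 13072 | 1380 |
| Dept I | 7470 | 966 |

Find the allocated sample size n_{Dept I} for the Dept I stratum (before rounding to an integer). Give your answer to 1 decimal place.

Neyman allocation: nₕ = n·NₕSₕ / Σⱼ NⱼSⱼ.
Σ NⱼSⱼ = 13072·1380 + 7470·966 = 2.525538 × 10^7.
n_{Dept I} = 352·7470·966 / (2.525538 × 10^7) = 100.6.

100.6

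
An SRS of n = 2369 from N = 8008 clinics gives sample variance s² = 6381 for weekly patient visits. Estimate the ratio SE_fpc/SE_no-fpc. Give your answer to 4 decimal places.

f = n/N = 2369/8008 = 0.29582917.
SE_no-fpc = √(s²/n) = 1.6412013; SE_fpc = √((1−f)s²/n) = 1.3772122.
Ratio = √(1−f) = 0.83914887.

0.8391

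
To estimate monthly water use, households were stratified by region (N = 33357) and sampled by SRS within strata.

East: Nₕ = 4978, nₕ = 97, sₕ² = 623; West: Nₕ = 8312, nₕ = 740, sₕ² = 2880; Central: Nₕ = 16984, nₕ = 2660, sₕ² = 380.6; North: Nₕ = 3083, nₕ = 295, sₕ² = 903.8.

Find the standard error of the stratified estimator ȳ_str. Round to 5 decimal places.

0.64447

Var(ȳ_str) = Σₕ Wₕ²(1 − fₕ)sₕ²/nₕ with Wₕ = Nₕ/N, N = 33357.
East: Wₕ = 0.14923404; term = 0.14923404²·(1 − 0.01948574)·623/97 = 0.14025102.
West: Wₕ = 0.24918308; term = 0.24918308²·(1 − 0.08902791)·2880/740 = 0.22014202.
Central: Wₕ = 0.50915850; term = 0.50915850²·(1 − 0.15661799)·380.6/2660 = 0.031283654.
North: Wₕ = 0.09242438; term = 0.09242438²·(1 − 0.09568602)·903.8/295 = 0.023666969.
Sum = 0.41534366.
SE = √(0.41534366) = 0.64447.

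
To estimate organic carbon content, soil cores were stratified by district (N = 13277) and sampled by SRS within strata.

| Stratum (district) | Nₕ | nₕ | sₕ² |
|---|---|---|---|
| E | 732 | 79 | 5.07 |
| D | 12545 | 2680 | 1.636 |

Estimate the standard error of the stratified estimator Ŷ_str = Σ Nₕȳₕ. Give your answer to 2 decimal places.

325.92

Var(Ŷ_str) = Σₕ Nₕ²(1 − fₕ)sₕ²/nₕ.
E: 732²·(1 − 79/732)·5.07/79 = 30676.452.
D: 12545²·(1 − 2680/12545)·1.636/2680 = 75546.833.
Sum = 106223.29.
SE = √(106223.29) = 325.92.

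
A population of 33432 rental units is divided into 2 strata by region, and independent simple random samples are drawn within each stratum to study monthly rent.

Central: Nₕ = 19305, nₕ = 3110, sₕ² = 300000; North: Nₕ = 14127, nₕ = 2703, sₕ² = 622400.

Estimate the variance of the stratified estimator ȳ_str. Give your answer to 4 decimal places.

60.2309

Var(ȳ_str) = Σₕ Wₕ²(1 − fₕ)sₕ²/nₕ with Wₕ = Nₕ/N, N = 33432.
Central: Wₕ = 0.57744078; term = 0.57744078²·(1 − 0.16109816)·300000/3110 = 26.982793.
North: Wₕ = 0.42255922; term = 0.42255922²·(1 − 0.19133574)·622400/2703 = 33.24811.
Sum = 60.230903.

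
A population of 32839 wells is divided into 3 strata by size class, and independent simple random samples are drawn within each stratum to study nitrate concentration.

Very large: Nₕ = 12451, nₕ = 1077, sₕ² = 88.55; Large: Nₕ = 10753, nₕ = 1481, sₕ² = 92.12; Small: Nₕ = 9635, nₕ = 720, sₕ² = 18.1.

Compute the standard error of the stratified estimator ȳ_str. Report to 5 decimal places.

Var(ȳ_str) = Σₕ Wₕ²(1 − fₕ)sₕ²/nₕ with Wₕ = Nₕ/N, N = 32839.
Very large: Wₕ = 0.37915284; term = 0.37915284²·(1 − 0.08649908)·88.55/1077 = 0.010797183.
Large: Wₕ = 0.32744602; term = 0.32744602²·(1 − 0.13772901)·92.12/1481 = 0.0057507183.
Small: Wₕ = 0.29340114; term = 0.29340114²·(1 − 0.07472756)·18.1/720 = 0.0020023468.
Sum = 0.018550248.
SE = √(0.018550248) = 0.13620.

0.13620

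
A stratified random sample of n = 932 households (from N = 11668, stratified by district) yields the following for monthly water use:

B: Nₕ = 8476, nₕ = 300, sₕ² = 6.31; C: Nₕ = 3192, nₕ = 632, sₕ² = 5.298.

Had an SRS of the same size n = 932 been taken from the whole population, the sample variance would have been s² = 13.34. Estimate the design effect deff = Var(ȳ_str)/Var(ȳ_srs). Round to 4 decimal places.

Var(ȳ_str) = Σ Wₕ²(1−fₕ)sₕ²/nₕ with Wₕ = Nₕ/11668:
  B: (8476/11668)²·(1−300/8476)·6.31/300 = 0.010706489
  C: (3192/11668)²·(1−632/3192)·5.298/632 = 5.0315858 × 10^-4
  → Var(ȳ_str) = 0.011209648.
Var(ȳ_srs) = (1 − 932/11668)·13.34/932 = 0.013170007.
deff = 0.011209648 / 0.013170007 = 0.8511.

0.8511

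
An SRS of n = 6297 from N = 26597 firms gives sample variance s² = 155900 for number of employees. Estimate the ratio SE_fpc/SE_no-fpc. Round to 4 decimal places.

f = n/N = 6297/26597 = 0.23675603.
SE_no-fpc = √(s²/n) = 4.9757232; SE_fpc = √((1−f)s²/n) = 4.3469826.
Ratio = √(1−f) = 0.87363835.

0.8736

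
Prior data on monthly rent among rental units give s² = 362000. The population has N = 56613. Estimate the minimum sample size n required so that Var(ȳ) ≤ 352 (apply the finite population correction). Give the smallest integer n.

Without fpc, n₀ = s²/D = 362000/352 = 1028.4091.
With fpc, (1 − n/N)·s²/n ≤ D requires n ≥ n₀/(1 + n₀/N) = 1028.4091/(1 + 1028.4091/56613) = 1010.0607.
Rounding up, n = 1011.

1011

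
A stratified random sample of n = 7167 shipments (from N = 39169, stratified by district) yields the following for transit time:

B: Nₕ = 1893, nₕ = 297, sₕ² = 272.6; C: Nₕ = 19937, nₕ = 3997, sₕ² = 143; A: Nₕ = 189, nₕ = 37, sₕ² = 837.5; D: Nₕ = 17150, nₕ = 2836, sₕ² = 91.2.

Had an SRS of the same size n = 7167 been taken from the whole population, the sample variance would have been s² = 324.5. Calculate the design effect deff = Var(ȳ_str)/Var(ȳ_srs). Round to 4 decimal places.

Var(ȳ_str) = Σ Wₕ²(1−fₕ)sₕ²/nₕ with Wₕ = Nₕ/39169:
  B: (1893/39169)²·(1−297/1893)·272.6/297 = 0.0018074568
  C: (19937/39169)²·(1−3997/19937)·143/3997 = 0.0074107992
  A: (189/39169)²·(1−37/189)·837.5/37 = 4.2384154 × 10^-4
  D: (17150/39169)²·(1−2836/17150)·91.2/2836 = 0.0051455142
  → Var(ȳ_str) = 0.014787612.
Var(ȳ_srs) = (1 − 7167/39169)·324.5/7167 = 0.036992351.
deff = 0.014787612 / 0.036992351 = 0.3997.

0.3997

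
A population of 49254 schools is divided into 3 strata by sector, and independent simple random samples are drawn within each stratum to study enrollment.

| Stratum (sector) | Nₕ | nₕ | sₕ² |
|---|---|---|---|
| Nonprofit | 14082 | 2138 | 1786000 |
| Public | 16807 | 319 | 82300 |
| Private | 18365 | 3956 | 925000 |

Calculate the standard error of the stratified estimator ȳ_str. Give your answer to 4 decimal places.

Var(ȳ_str) = Σₕ Wₕ²(1 − fₕ)sₕ²/nₕ with Wₕ = Nₕ/N, N = 49254.
Nonprofit: Wₕ = 0.28590571; term = 0.28590571²·(1 − 0.15182502)·1786000/2138 = 57.916842.
Public: Wₕ = 0.34123117; term = 0.34123117²·(1 − 0.01898019)·82300/319 = 29.470284.
Private: Wₕ = 0.37286312; term = 0.37286312²·(1 − 0.21540975)·925000/3956 = 25.505111.
Sum = 112.89224.
SE = √(112.89224) = 10.6251.

10.6251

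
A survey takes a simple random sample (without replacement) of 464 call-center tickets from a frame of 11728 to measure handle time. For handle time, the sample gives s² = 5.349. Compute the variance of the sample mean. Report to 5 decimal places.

0.01107

Under SRS without replacement, Var(ȳ) = (1 − f)·s²/n with f = n/N = 464/11728 = 0.03956344.
Var(ȳ) = (1 − 0.03956344)·5.349/464 = 0.96043656·0.011528017 = 0.011071929.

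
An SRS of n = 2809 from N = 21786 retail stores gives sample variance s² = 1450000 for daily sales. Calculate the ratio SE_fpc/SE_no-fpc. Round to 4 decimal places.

f = n/N = 2809/21786 = 0.12893601.
SE_no-fpc = √(s²/n) = 22.71999; SE_fpc = √((1−f)s²/n) = 21.20475.
Ratio = √(1−f) = 0.93330809.

0.9333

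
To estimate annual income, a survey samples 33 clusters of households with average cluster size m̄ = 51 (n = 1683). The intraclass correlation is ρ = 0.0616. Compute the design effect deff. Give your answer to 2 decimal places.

deff = 1 + (51 − 1)·0.0616 = 1 + 3.08 = 4.08.

4.08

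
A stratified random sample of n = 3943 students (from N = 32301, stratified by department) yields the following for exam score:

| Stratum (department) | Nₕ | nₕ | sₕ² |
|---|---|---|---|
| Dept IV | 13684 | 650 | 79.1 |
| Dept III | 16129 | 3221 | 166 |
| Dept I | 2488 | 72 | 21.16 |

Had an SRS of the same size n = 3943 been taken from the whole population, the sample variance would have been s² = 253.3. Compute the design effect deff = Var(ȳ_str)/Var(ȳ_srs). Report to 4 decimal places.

0.5812

Var(ȳ_str) = Σ Wₕ²(1−fₕ)sₕ²/nₕ with Wₕ = Nₕ/32301:
  Dept IV: (13684/32301)²·(1−650/13684)·79.1/650 = 0.020802809
  Dept III: (16129/32301)²·(1−3221/16129)·166/3221 = 0.010283757
  Dept I: (2488/32301)²·(1−72/2488)·21.16/72 = 0.0016931621
  → Var(ȳ_str) = 0.032779728.
Var(ȳ_srs) = (1 − 3943/32301)·253.3/3943 = 0.056398564.
deff = 0.032779728 / 0.056398564 = 0.5812.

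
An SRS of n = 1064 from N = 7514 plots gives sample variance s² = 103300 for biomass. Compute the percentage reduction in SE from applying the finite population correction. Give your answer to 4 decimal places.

7.3502

f = n/N = 1064/7514 = 0.14160234.
SE_no-fpc = √(s²/n) = 9.8532465; SE_fpc = √((1−f)s²/n) = 9.1290084.
Ratio = √(1−f) = 0.92649752. Reduction = 100·(1 − 0.92649752) = 7.3502%.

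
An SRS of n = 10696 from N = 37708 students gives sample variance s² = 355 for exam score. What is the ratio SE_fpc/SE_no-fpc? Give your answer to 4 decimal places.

0.8464

f = n/N = 10696/37708 = 0.28365334.
SE_no-fpc = √(s²/n) = 0.18218117; SE_fpc = √((1−f)s²/n) = 0.15419316.
Ratio = √(1−f) = 0.84637265.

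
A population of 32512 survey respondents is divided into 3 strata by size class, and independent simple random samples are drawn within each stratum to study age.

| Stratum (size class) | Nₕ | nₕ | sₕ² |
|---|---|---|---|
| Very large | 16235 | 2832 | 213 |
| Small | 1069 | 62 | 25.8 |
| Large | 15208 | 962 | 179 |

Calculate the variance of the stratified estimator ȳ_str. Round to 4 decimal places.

Var(ȳ_str) = Σₕ Wₕ²(1 − fₕ)sₕ²/nₕ with Wₕ = Nₕ/N, N = 32512.
Very large: Wₕ = 0.49935408; term = 0.49935408²·(1 − 0.17443794)·213/2832 = 0.015482935.
Small: Wₕ = 0.03288017; term = 0.03288017²·(1 − 0.05799813)·25.8/62 = 4.2378718 × 10^-4.
Large: Wₕ = 0.46776575; term = 0.46776575²·(1 − 0.06325618)·179/962 = 0.038137799.
Sum = 0.054044521.

0.0540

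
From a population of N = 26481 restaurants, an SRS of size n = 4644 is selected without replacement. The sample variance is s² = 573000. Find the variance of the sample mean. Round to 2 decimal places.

Under SRS without replacement, Var(ȳ) = (1 − f)·s²/n with f = n/N = 4644/26481 = 0.17537102.
Var(ȳ) = (1 − 0.17537102)·573000/4644 = 0.82462898·123.38501 = 101.74686.

101.75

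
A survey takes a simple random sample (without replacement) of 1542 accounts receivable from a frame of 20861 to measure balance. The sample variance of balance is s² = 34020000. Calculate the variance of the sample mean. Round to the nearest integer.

20431

Under SRS without replacement, Var(ȳ) = (1 − f)·s²/n with f = n/N = 1542/20861 = 0.07391784.
Var(ȳ) = (1 − 0.07391784)·34020000/1542 = 0.92608216·22062.257 = 20431.463.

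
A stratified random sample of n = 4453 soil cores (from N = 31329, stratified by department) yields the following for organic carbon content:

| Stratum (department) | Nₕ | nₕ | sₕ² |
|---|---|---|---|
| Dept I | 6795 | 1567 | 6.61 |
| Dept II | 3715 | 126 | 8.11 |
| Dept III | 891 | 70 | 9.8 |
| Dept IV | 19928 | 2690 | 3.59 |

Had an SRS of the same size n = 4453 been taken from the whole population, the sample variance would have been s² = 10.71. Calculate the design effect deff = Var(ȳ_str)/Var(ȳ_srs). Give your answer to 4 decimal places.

Var(ȳ_str) = Σ Wₕ²(1−fₕ)sₕ²/nₕ with Wₕ = Nₕ/31329:
  Dept I: (6795/31329)²·(1−1567/6795)·6.61/1567 = 1.5267377 × 10^-4
  Dept II: (3715/31329)²·(1−126/3715)·8.11/126 = 8.7435847 × 10^-4
  Dept III: (891/31329)²·(1−70/891)·9.8/70 = 1.043412 × 10^-4
  Dept IV: (19928/31329)²·(1−2690/19928)·3.59/2690 = 4.6708906 × 10^-4
  → Var(ȳ_str) = 0.0015984625.
Var(ȳ_srs) = (1 − 4453/31329)·10.71/4453 = 0.0020632644.
deff = 0.0015984625 / 0.0020632644 = 0.7747.

0.7747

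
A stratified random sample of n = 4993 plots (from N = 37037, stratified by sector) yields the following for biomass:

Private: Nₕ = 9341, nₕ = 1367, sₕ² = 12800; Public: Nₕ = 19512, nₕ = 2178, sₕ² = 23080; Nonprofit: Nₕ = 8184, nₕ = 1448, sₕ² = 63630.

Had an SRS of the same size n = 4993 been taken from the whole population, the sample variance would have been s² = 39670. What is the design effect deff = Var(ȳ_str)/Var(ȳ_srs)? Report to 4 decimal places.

0.7110

Var(ȳ_str) = Σ Wₕ²(1−fₕ)sₕ²/nₕ with Wₕ = Nₕ/37037:
  Private: (9341/37037)²·(1−1367/9341)·12800/1367 = 0.5084397
  Public: (19512/37037)²·(1−2178/19512)·23080/2178 = 2.6128044
  Nonprofit: (8184/37037)²·(1−1448/8184)·63630/1448 = 1.765995
  → Var(ȳ_str) = 4.8872391.
Var(ȳ_srs) = (1 − 4993/37037)·39670/4993 = 6.8740321.
deff = 4.8872391 / 6.8740321 = 0.7110.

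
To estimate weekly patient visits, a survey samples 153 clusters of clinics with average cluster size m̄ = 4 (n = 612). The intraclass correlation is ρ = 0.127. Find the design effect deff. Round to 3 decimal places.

1.381

deff = 1 + (4 − 1)·0.127 = 1 + 0.381 = 1.381.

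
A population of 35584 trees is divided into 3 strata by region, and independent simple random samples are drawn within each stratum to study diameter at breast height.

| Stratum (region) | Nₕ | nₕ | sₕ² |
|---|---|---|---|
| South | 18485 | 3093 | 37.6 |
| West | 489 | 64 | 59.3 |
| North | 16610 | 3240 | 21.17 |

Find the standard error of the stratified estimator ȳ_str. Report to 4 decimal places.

Var(ȳ_str) = Σₕ Wₕ²(1 − fₕ)sₕ²/nₕ with Wₕ = Nₕ/N, N = 35584.
South: Wₕ = 0.51947504; term = 0.51947504²·(1 − 0.16732486)·37.6/3093 = 0.0027315736.
West: Wₕ = 0.01374213; term = 0.01374213²·(1 − 0.13087935)·59.3/64 = 1.520768 × 10^-4.
North: Wₕ = 0.46678282; term = 0.46678282²·(1 − 0.19506321)·21.17/3240 = 0.0011459545.
Sum = 0.0040296049.
SE = √(0.0040296049) = 0.0635.

0.0635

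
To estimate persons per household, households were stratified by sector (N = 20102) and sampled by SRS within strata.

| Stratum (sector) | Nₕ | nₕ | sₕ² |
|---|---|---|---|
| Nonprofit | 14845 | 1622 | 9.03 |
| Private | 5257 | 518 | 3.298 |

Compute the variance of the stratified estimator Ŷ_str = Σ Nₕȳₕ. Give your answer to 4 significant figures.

Var(Ŷ_str) = Σₕ Nₕ²(1 − fₕ)sₕ²/nₕ.
Nonprofit: 14845²·(1 − 1622/14845)·9.03/1622 = 1.0928161 × 10^6.
Private: 5257²·(1 − 518/5257)·3.298/518 = 158615.48.
Sum = 1.2514316 × 10^6.

1.251 × 10^6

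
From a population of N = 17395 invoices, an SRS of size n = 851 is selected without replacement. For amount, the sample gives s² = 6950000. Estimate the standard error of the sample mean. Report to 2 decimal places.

88.13

Under SRS without replacement, Var(ȳ) = (1 − f)·s²/n with f = n/N = 851/17395 = 0.04892210.
Var(ȳ) = (1 − 0.04892210)·6950000/851 = 0.95107790·8166.8625 = 7767.3224.
SE(ȳ) = √(7767.3224) = 88.13.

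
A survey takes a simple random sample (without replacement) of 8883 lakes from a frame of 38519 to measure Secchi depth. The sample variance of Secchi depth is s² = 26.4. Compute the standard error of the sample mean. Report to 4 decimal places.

Under SRS without replacement, Var(ȳ) = (1 − f)·s²/n with f = n/N = 8883/38519 = 0.23061346.
Var(ȳ) = (1 − 0.23061346)·26.4/8883 = 0.76938654·0.0029719689 = 0.0022865929.
SE(ȳ) = √(0.0022865929) = 0.0478.

0.0478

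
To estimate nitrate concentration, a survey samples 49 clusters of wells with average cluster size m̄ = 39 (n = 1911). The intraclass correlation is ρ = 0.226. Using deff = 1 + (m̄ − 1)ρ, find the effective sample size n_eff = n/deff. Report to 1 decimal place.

199.3

deff = 1 + (39 − 1)·0.226 = 1 + 8.588 = 9.588.
n_eff = 1911 / 9.588 = 199.3.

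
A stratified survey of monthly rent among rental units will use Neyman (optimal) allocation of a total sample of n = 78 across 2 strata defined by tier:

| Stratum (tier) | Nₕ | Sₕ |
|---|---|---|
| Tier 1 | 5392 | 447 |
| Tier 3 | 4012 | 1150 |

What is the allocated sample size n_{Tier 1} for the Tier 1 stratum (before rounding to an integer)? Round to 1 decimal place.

Neyman allocation: nₕ = n·NₕSₕ / Σⱼ NⱼSⱼ.
Σ NⱼSⱼ = 5392·447 + 4012·1150 = 7.024024 × 10^6.
n_{Tier 1} = 78·5392·447 / (7.024024 × 10^6) = 26.8.

26.8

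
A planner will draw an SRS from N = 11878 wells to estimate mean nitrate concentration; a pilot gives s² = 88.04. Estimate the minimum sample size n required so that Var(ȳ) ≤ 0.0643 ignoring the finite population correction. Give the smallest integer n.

1370

Without fpc, n₀ = s²/D = 88.04/0.0643 = 1369.2068.
Rounding up, n = 1370.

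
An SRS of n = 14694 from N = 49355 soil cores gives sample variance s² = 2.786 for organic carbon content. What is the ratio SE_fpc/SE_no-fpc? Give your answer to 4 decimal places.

0.8380

f = n/N = 14694/49355 = 0.29772060.
SE_no-fpc = √(s²/n) = 0.013769575; SE_fpc = √((1−f)s²/n) = 0.011539195.
Ratio = √(1−f) = 0.83802112.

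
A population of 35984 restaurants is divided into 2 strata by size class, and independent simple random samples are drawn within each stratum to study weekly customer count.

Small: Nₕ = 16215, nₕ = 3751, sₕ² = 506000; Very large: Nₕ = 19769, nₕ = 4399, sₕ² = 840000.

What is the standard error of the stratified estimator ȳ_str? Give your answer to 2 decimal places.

8.12

Var(ȳ_str) = Σₕ Wₕ²(1 − fₕ)sₕ²/nₕ with Wₕ = Nₕ/N, N = 35984.
Small: Wₕ = 0.45061694; term = 0.45061694²·(1 − 0.23132902)·506000/3751 = 21.055181.
Very large: Wₕ = 0.54938306; term = 0.54938306²·(1 − 0.22252011)·840000/4399 = 44.808976.
Sum = 65.864157.
SE = √(65.864157) = 8.12.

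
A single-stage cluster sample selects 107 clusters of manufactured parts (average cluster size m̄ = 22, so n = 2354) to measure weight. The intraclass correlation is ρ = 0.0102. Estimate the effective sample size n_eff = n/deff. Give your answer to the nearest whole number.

deff = 1 + (22 − 1)·0.0102 = 1 + 0.2142 = 1.2142.
n_eff = 2354 / 1.2142 = 1939.

1939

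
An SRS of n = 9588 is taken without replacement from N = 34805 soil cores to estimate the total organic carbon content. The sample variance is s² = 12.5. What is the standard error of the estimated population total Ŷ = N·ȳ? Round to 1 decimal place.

1069.7

Var(Ŷ) = N²·Var(ȳ) = N²·(1 − n/N)·s²/n.
f = 9588/34805 = 0.27547766; Var(ȳ) = 0.72452234·12.5/9588 = 9.4456917 × 10^-4.
Var(Ŷ) = 34805² · (9.4456917 × 10^-4) = 1.1442398 × 10^6.
SE(Ŷ) = √(1.1442398 × 10^6) = 1069.7.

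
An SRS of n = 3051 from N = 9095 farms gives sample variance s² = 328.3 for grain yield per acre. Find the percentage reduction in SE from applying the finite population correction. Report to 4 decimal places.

18.4806

f = n/N = 3051/9095 = 0.33545904.
SE_no-fpc = √(s²/n) = 0.32803058; SE_fpc = √((1−f)s²/n) = 0.2674085.
Ratio = √(1−f) = 0.81519382. Reduction = 100·(1 − 0.81519382) = 18.4806%.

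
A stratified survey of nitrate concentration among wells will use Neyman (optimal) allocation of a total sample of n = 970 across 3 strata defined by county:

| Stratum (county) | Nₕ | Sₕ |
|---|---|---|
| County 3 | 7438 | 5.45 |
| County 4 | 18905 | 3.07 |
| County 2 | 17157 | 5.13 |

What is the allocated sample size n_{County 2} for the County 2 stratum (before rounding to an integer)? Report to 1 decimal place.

Neyman allocation: nₕ = n·NₕSₕ / Σⱼ NⱼSⱼ.
Σ NⱼSⱼ = 7438·5.45 + 18905·3.07 + 17157·5.13 = 186590.86.
n_{County 2} = 970·17157·5.13 / 186590.86 = 457.6.

457.6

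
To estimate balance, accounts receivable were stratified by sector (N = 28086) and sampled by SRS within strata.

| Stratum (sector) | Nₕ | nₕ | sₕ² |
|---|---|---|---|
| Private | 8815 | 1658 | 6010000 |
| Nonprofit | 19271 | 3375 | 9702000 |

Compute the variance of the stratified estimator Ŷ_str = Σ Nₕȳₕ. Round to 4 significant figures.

1.109 × 10^12

Var(Ŷ_str) = Σₕ Nₕ²(1 − fₕ)sₕ²/nₕ.
Private: 8815²·(1 − 1658/8815)·6010000/1658 = 2.2868795 × 10^11.
Nonprofit: 19271²·(1 − 3375/19271)·9702000/3375 = 8.8060186 × 10^11.
Sum = 1.1092898 × 10^12.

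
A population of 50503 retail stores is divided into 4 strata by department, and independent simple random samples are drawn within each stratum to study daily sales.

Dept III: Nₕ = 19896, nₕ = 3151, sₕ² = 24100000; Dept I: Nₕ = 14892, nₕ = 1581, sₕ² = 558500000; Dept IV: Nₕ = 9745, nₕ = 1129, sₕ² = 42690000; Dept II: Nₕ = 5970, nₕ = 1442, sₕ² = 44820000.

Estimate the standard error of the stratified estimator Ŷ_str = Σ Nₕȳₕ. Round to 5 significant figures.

8.7515 × 10^6

Var(Ŷ_str) = Σₕ Nₕ²(1 − fₕ)sₕ²/nₕ.
Dept III: 19896²·(1 − 3151/19896)·24100000/3151 = 2.5481182 × 10^12.
Dept I: 14892²·(1 − 1581/14892)·558500000/1581 = 7.0025307 × 10^13.
Dept IV: 9745²·(1 − 1129/9745)·42690000/1129 = 3.1748247 × 10^12.
Dept II: 5970²·(1 − 1442/5970)·44820000/1442 = 8.4020902 × 10^11.
Sum = 7.6588459 × 10^13.
SE = √(7.6588459 × 10^13) = 8.7515 × 10^6.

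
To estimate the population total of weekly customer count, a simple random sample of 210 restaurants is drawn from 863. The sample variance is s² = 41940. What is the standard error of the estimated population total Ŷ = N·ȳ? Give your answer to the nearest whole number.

Var(Ŷ) = N²·Var(ȳ) = N²·(1 − n/N)·s²/n.
f = 210/863 = 0.24333720; Var(ȳ) = 0.75666280·41940/210 = 151.11637.
Var(Ŷ) = 863² · 151.11637 = 1.1254679 × 10^8.
SE(Ŷ) = √(1.1254679 × 10^8) = 10609.

10609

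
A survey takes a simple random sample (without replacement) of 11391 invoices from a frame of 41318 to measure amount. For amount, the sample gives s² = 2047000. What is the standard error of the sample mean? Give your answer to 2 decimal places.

Under SRS without replacement, Var(ȳ) = (1 − f)·s²/n with f = n/N = 11391/41318 = 0.27569098.
Var(ȳ) = (1 − 0.27569098)·2047000/11391 = 0.72430902·179.70327 = 130.1607.
SE(ȳ) = √(130.1607) = 11.41.

11.41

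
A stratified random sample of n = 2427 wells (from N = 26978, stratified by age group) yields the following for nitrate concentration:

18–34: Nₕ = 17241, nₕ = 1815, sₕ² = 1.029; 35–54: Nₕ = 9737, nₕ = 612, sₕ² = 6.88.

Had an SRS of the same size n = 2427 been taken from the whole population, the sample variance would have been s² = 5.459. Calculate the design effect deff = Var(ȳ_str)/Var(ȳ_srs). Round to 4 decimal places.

Var(ȳ_str) = Σ Wₕ²(1−fₕ)sₕ²/nₕ with Wₕ = Nₕ/26978:
  18–34: (17241/26978)²·(1−1815/17241)·1.029/1815 = 2.0717389 × 10^-4
  35–54: (9737/26978)²·(1−612/9737)·6.88/612 = 0.0013723837
  → Var(ȳ_str) = 0.0015795576.
Var(ȳ_srs) = (1 − 2427/26978)·5.459/2427 = 0.0020469289.
deff = 0.0015795576 / 0.0020469289 = 0.7717.

0.7717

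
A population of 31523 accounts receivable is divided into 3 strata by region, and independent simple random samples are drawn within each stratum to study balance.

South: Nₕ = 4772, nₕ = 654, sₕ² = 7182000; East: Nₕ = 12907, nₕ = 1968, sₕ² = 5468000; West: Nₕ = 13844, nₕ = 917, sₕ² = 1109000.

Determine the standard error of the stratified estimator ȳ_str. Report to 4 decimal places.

28.8054

Var(ȳ_str) = Σₕ Wₕ²(1 − fₕ)sₕ²/nₕ with Wₕ = Nₕ/N, N = 31523.
South: Wₕ = 0.15138153; term = 0.15138153²·(1 − 0.13704946)·7182000/654 = 217.16976.
East: Wₕ = 0.40944707; term = 0.40944707²·(1 − 0.15247540)·5468000/1968 = 394.77647.
West: Wₕ = 0.43917140; term = 0.43917140²·(1 − 0.06623808)·1109000/917 = 217.80431.
Sum = 829.75054.
SE = √(829.75054) = 28.8054.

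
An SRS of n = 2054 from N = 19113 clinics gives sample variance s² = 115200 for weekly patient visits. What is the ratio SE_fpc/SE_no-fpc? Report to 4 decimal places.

f = n/N = 2054/19113 = 0.10746612.
SE_no-fpc = √(s²/n) = 7.4890378; SE_fpc = √((1−f)s²/n) = 7.0751944.
Ratio = √(1−f) = 0.94474011.

0.9447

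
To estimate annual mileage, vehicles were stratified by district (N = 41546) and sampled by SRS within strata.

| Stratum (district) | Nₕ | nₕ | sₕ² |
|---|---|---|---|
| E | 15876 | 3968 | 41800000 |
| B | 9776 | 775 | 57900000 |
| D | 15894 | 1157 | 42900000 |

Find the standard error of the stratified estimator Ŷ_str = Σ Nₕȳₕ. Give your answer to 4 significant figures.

4.153 × 10^6

Var(Ŷ_str) = Σₕ Nₕ²(1 − fₕ)sₕ²/nₕ.
E: 15876²·(1 − 3968/15876)·41800000/3968 = 1.9915194 × 10^12.
B: 9776²·(1 − 775/9776)·57900000/775 = 6.5739866 × 10^12.
D: 15894²·(1 − 1157/15894)·42900000/1157 = 8.6849281 × 10^12.
Sum = 1.7250434 × 10^13.
SE = √(1.7250434 × 10^13) = 4.153 × 10^6.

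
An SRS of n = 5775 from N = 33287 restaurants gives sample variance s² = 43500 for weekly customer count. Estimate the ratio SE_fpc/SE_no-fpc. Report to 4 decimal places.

0.9091

f = n/N = 5775/33287 = 0.17349115.
SE_no-fpc = √(s²/n) = 2.7445341; SE_fpc = √((1−f)s²/n) = 2.4951255.
Ratio = √(1−f) = 0.90912532.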